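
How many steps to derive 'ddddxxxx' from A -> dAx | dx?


Derivation: A => dAx => ddAxx => dddAxxx => ddddxxxx
Steps: 4


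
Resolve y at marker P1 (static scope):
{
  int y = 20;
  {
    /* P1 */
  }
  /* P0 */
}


P1's block does not declare y; resolves to the enclosing declaration at depth 0
y = 20


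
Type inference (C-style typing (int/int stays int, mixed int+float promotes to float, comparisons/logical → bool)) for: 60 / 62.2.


Operand types: int / float
Rule: mixed int/float promotes to float; int/int stays int
Result type: float


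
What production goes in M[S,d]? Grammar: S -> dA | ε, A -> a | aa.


For [S, d]: 'd' ∈ FIRST(dA)
Entry: S -> dA


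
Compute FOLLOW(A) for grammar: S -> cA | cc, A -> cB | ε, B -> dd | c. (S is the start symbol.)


$ ∈ FOLLOW(S). For each A -> αBβ: add FIRST(β)\{ε} to FOLLOW(B); if β nullable, add FOLLOW(A).
FOLLOW(A) = {$}


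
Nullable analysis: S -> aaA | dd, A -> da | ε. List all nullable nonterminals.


A nonterminal is nullable iff some alternative derives ε (directly, or every symbol in it is nullable)
Nullable: {A}


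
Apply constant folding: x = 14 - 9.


14 - 9 = 5 at compile time
Optimized: x = 5


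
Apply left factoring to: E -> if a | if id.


Common prefix: 'if'
Factored: E -> if E', E' -> a | id


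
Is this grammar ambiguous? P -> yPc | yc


balanced y^n…c^n: each string has a unique parse
Unambiguous


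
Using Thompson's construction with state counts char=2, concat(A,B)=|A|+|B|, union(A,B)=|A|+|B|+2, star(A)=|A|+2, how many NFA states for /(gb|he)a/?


Syntax tree has 5 char leaf(s), 1 union(s), 0 star(s)
chars contribute 5×2 = 10; each union adds +2; each star adds +2
Total: 10 + 2 + 0 = 12 states


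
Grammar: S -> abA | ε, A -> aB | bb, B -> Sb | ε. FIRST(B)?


Per alternative of B: FIRST(Sb) = {a, b}; FIRST(ε) = {ε}
FIRST(B) = {a, b, ε}


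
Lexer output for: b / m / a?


Scan left to right, longest-match per lexeme
Tokens: ID(b), OP(/), ID(m), OP(/), ID(a)


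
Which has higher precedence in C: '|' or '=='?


'==' is equality (level 6); '|' is bitwise OR (level 3)
Higher level binds tighter
'==' has higher precedence than '|'


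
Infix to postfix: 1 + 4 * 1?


* has higher precedence, evaluate 4*1 first
Postfix: 1 4 1 * +


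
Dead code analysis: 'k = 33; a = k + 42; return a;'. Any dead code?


k is read by a's definition; a is returned
No dead code


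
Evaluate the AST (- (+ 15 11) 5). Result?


Evaluate inner: (+ 15 11) = 26
Evaluate root: (- 26 5) = 21
Result: 21


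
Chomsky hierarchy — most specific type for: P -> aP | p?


Right-linear: every RHS is a terminal or a terminal followed by one nonterminal
Classification: Type 3 (Regular)


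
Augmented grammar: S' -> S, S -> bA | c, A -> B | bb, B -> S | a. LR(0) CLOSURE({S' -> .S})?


Start: S' -> .S
For each item with dot before a nonterminal B, add B -> .γ for every B-production
Closure: [S' -> .S, S -> .bA, S -> .c]


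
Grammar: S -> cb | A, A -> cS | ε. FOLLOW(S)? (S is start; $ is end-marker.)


$ ∈ FOLLOW(S). For each A -> αBβ: add FIRST(β)\{ε} to FOLLOW(B); if β nullable, add FOLLOW(A).
FOLLOW(S) = {$}


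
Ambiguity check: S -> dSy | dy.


balanced d^n…y^n: each string has a unique parse
Unambiguous


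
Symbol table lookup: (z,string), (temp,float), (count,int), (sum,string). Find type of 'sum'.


Lookup 'sum' → type string


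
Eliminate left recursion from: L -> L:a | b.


Left-recursive alternatives: L:a; non-recursive: b
Introduce L': L -> bL', L' -> :aL' | ε


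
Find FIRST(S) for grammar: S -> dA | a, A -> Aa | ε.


Per alternative of S: FIRST(dA) = {d}; FIRST(a) = {a}
FIRST(S) = {a, d}


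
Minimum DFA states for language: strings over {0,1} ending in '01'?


Track the longest suffix of input matching a prefix of '01': 3 classes (prefixes of length 0..2)
Minimal DFA: 3 states


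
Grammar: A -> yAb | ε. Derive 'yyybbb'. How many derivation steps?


Derivation: A => yAb => yyAbb => yyyAbbb => yyybbb
Steps: 4


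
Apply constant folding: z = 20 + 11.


20 + 11 = 31 at compile time
Optimized: z = 31


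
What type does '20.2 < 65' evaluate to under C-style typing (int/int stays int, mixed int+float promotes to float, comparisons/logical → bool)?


Operand types: float < int
Rule: comparison yields bool
Result type: bool


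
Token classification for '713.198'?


Pattern: digits with a decimal point
Type: FLOAT_LITERAL


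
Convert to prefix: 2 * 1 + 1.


left-to-right (same/higher precedence on left): tree is (+ (* 2 1) 1)
Prefix: + * 2 1 1


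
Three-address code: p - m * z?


Break into single-operator statements:
t1 = m * z
t2 = p - t1


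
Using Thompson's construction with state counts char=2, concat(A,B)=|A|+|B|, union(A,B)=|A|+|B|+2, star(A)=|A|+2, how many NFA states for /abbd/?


Syntax tree has 4 char leaf(s), 0 union(s), 0 star(s)
chars contribute 4×2 = 8; each union adds +2; each star adds +2
Total: 8 + 0 + 0 = 8 states


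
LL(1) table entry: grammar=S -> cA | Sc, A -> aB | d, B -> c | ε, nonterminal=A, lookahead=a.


For [A, a]: 'a' ∈ FIRST(aB)
Entry: A -> aB


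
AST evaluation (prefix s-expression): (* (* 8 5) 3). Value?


Evaluate inner: (* 8 5) = 40
Evaluate root: (* 40 3) = 120
Result: 120


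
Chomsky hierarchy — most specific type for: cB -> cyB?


LHS has context (more than one symbol) and |LHS| ≤ |RHS|
Classification: Type 1 (Context-Sensitive)


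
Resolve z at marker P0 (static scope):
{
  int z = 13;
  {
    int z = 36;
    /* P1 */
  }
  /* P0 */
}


z declared in the same block as P0
z = 13


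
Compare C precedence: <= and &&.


'<=' is relational (level 7); '&&' is logical AND (level 2)
Higher level binds tighter
'<=' has higher precedence than '&&'


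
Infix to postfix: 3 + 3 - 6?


Left to right (same or higher precedence on left)
Postfix: 3 3 + 6 -


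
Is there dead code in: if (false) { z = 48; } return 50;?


condition is constant false, so the whole block is unreachable
Dead: 'if (false) { z = 48; }'


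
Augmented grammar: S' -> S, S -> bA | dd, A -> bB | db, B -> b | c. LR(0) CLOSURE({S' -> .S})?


Start: S' -> .S
For each item with dot before a nonterminal B, add B -> .γ for every B-production
Closure: [S' -> .S, S -> .bA, S -> .dd]


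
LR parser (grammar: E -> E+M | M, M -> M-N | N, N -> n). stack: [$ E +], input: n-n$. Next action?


no handle ('E+' is not any RHS); shift 'n'
Action: shift


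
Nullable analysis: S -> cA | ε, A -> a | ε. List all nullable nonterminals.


A nonterminal is nullable iff some alternative derives ε (directly, or every symbol in it is nullable)
Nullable: {A, S}


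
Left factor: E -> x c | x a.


Common prefix: 'x'
Factored: E -> x E', E' -> c | a


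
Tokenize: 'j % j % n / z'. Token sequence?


Scan left to right, longest-match per lexeme
Tokens: ID(j), OP(%), ID(j), OP(%), ID(n), OP(/), ID(z)


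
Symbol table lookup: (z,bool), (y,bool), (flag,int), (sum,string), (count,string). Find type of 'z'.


Lookup 'z' → type bool


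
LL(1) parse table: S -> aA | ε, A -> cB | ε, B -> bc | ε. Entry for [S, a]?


For [S, a]: 'a' ∈ FIRST(aA)
Entry: S -> aA


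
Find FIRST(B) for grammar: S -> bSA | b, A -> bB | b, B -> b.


Per alternative of B: FIRST(b) = {b}
FIRST(B) = {b}


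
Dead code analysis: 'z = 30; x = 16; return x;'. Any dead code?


z is assigned but never read
Dead: 'z = 30'


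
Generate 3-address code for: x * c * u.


Break into single-operator statements:
t1 = x * c
t2 = t1 * u


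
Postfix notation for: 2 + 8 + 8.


Left to right (same or higher precedence on left)
Postfix: 2 8 + 8 +


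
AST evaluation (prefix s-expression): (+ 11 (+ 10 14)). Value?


Evaluate inner: (+ 10 14) = 24
Evaluate root: (+ 11 24) = 35
Result: 35


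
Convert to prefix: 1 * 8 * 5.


left-to-right (same/higher precedence on left): tree is (* (* 1 8) 5)
Prefix: * * 1 8 5


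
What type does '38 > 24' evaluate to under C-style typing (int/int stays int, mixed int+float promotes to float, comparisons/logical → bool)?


Operand types: int > int
Rule: comparison yields bool
Result type: bool


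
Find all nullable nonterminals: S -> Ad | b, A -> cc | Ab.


A nonterminal is nullable iff some alternative derives ε (directly, or every symbol in it is nullable)
Nullable: {}


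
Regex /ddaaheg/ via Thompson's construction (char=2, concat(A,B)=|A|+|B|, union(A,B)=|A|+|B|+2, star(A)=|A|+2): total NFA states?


Syntax tree has 7 char leaf(s), 0 union(s), 0 star(s)
chars contribute 7×2 = 14; each union adds +2; each star adds +2
Total: 14 + 0 + 0 = 14 states


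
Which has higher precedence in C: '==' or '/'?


'/' is multiplicative (level 10); '==' is equality (level 6)
Higher level binds tighter
'/' has higher precedence than '=='


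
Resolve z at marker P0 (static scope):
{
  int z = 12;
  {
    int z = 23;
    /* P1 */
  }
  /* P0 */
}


z declared in the same block as P0
z = 12


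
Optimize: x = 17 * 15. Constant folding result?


17 * 15 = 255 at compile time
Optimized: x = 255


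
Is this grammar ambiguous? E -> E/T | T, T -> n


precedence layered via separate nonterminal T: deterministic
Unambiguous


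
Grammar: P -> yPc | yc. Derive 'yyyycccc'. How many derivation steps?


Derivation: P => yPc => yyPcc => yyyPccc => yyyycccc
Steps: 4


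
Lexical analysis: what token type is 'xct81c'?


Pattern: letter/underscore followed by alphanumerics, not a keyword
Type: IDENTIFIER


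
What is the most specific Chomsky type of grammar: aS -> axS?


LHS has context (more than one symbol) and |LHS| ≤ |RHS|
Classification: Type 1 (Context-Sensitive)


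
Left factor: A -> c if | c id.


Common prefix: 'c'
Factored: A -> c A', A' -> if | id


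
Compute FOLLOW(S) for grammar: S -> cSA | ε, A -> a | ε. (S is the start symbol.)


$ ∈ FOLLOW(S). For each A -> αBβ: add FIRST(β)\{ε} to FOLLOW(B); if β nullable, add FOLLOW(A).
FOLLOW(S) = {$, a}


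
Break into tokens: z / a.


Scan left to right, longest-match per lexeme
Tokens: ID(z), OP(/), ID(a)


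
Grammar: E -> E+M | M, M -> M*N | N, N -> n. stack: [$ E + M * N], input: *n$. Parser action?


handle 'M*N' on top
Action: reduce (M -> M*N)


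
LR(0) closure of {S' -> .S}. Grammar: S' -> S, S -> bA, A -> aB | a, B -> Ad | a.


Start: S' -> .S
For each item with dot before a nonterminal B, add B -> .γ for every B-production
Closure: [S' -> .S, S -> .bA]


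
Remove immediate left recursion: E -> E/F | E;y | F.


Left-recursive alternatives: E/F, E;y; non-recursive: F
Introduce E': E -> FE', E' -> /FE' | ;yE' | ε


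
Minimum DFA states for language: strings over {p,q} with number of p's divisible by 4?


Track (count of p) mod 4: states 0..3, accept at 0
Minimal DFA: 4 states


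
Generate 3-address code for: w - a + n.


Break into single-operator statements:
t1 = w - a
t2 = t1 + n


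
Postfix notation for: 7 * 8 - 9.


Left to right (same or higher precedence on left)
Postfix: 7 8 * 9 -


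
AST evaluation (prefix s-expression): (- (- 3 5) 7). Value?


Evaluate inner: (- 3 5) = -2
Evaluate root: (- -2 7) = -9
Result: -9


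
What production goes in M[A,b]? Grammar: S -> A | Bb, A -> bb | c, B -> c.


For [A, b]: 'b' ∈ FIRST(bb)
Entry: A -> bb


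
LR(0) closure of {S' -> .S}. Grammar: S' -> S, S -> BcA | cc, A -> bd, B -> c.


Start: S' -> .S
For each item with dot before a nonterminal B, add B -> .γ for every B-production
Closure: [S' -> .S, S -> .BcA, S -> .cc, B -> .c]


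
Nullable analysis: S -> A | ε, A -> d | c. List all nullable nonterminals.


A nonterminal is nullable iff some alternative derives ε (directly, or every symbol in it is nullable)
Nullable: {S}


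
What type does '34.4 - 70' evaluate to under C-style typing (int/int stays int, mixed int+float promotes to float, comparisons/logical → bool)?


Operand types: float - int
Rule: mixed int/float promotes to float; int/int stays int
Result type: float


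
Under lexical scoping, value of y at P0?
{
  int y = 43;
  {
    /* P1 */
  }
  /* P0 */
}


y declared in the same block as P0
y = 43


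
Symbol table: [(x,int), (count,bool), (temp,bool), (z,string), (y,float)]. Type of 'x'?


Lookup 'x' → type int


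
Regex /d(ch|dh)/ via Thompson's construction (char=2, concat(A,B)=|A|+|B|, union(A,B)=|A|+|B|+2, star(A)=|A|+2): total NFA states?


Syntax tree has 5 char leaf(s), 1 union(s), 0 star(s)
chars contribute 5×2 = 10; each union adds +2; each star adds +2
Total: 10 + 2 + 0 = 12 states


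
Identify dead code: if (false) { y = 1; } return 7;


condition is constant false, so the whole block is unreachable
Dead: 'if (false) { y = 1; }'


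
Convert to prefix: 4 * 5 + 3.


left-to-right (same/higher precedence on left): tree is (+ (* 4 5) 3)
Prefix: + * 4 5 3


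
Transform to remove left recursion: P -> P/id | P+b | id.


Left-recursive alternatives: P/id, P+b; non-recursive: id
Introduce P': P -> idP', P' -> /idP' | +bP' | ε


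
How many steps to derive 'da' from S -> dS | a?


Derivation: S => dS => da
Steps: 2


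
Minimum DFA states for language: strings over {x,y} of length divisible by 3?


Track length mod 3: states 0..2, accept at 0
Minimal DFA: 3 states


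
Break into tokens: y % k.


Scan left to right, longest-match per lexeme
Tokens: ID(y), OP(%), ID(k)


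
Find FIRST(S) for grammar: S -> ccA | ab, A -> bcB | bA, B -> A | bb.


Per alternative of S: FIRST(ccA) = {c}; FIRST(ab) = {a}
FIRST(S) = {a, c}


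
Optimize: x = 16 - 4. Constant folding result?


16 - 4 = 12 at compile time
Optimized: x = 12


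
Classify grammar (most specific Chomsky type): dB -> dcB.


LHS has context (more than one symbol) and |LHS| ≤ |RHS|
Classification: Type 1 (Context-Sensitive)


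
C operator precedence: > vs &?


'>' is relational (level 7); '&' is bitwise AND (level 5)
Higher level binds tighter
'>' has higher precedence than '&'


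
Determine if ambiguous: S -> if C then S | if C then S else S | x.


dangling else: 'if C then if C then x else x' parses two ways
Ambiguous


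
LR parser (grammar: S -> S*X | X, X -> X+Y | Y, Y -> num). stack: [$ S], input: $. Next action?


start symbol S on stack, input exhausted
Action: accept


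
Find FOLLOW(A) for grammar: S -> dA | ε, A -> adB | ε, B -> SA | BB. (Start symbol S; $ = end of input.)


$ ∈ FOLLOW(S). For each A -> αBβ: add FIRST(β)\{ε} to FOLLOW(B); if β nullable, add FOLLOW(A).
FOLLOW(A) = {$, a, d}


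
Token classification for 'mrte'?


Pattern: letter/underscore followed by alphanumerics, not a keyword
Type: IDENTIFIER


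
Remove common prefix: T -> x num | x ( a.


Common prefix: 'x'
Factored: T -> x T', T' -> num | ( a


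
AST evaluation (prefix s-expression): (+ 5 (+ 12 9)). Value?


Evaluate inner: (+ 12 9) = 21
Evaluate root: (+ 5 21) = 26
Result: 26


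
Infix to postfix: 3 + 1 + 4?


Left to right (same or higher precedence on left)
Postfix: 3 1 + 4 +


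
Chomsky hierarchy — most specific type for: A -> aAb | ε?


Single nonterminal LHS, but a^n b^n is not regular
Classification: Type 2 (Context-Free)


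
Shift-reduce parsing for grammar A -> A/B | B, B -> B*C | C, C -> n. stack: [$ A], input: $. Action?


start symbol A on stack, input exhausted
Action: accept


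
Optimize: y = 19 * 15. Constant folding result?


19 * 15 = 285 at compile time
Optimized: y = 285


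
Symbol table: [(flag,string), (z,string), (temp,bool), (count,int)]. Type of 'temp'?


Lookup 'temp' → type bool


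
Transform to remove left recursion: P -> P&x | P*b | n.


Left-recursive alternatives: P&x, P*b; non-recursive: n
Introduce P': P -> nP', P' -> &xP' | *bP' | ε


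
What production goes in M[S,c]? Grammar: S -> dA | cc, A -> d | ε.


For [S, c]: 'c' ∈ FIRST(cc)
Entry: S -> cc


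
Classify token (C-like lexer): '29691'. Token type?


Pattern: digits only
Type: INTEGER_LITERAL


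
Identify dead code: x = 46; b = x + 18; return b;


x is read by b's definition; b is returned
No dead code


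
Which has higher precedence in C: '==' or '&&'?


'==' is equality (level 6); '&&' is logical AND (level 2)
Higher level binds tighter
'==' has higher precedence than '&&'


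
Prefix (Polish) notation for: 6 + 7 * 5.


'*' binds tighter: tree is (+ 6 (* 7 5))
Prefix: + 6 * 7 5


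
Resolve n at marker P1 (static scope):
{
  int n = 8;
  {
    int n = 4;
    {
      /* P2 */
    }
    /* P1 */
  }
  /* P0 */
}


n declared in the same block as P1
n = 4


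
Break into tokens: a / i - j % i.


Scan left to right, longest-match per lexeme
Tokens: ID(a), OP(/), ID(i), OP(-), ID(j), OP(%), ID(i)


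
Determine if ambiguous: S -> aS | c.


right-linear, alternatives start with distinct terminals 'a' vs 'c': unique leftmost derivation
Unambiguous


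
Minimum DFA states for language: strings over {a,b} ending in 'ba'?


Track the longest suffix of input matching a prefix of 'ba': 3 classes (prefixes of length 0..2)
Minimal DFA: 3 states


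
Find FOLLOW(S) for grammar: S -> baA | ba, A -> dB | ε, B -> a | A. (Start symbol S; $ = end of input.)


$ ∈ FOLLOW(S). For each A -> αBβ: add FIRST(β)\{ε} to FOLLOW(B); if β nullable, add FOLLOW(A).
FOLLOW(S) = {$}


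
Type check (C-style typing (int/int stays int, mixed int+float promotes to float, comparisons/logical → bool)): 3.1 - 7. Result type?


Operand types: float - int
Rule: mixed int/float promotes to float; int/int stays int
Result type: float


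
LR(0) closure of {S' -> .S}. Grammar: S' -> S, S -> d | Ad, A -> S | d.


Start: S' -> .S
For each item with dot before a nonterminal B, add B -> .γ for every B-production
Closure: [S' -> .S, S -> .d, S -> .Ad, A -> .S, A -> .d]


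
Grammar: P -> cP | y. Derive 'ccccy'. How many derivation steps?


Derivation: P => cP => ccP => cccP => ccccP => ccccy
Steps: 5


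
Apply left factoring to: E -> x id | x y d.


Common prefix: 'x'
Factored: E -> x E', E' -> id | y d


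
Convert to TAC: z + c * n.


Break into single-operator statements:
t1 = c * n
t2 = z + t1


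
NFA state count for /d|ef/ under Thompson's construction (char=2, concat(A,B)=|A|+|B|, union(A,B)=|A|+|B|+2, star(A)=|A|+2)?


Syntax tree has 3 char leaf(s), 1 union(s), 0 star(s)
chars contribute 3×2 = 6; each union adds +2; each star adds +2
Total: 6 + 2 + 0 = 8 states


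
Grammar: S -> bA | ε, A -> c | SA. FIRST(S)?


Per alternative of S: FIRST(bA) = {b}; FIRST(ε) = {ε}
FIRST(S) = {b, ε}


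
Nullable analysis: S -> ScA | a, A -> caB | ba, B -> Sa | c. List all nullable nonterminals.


A nonterminal is nullable iff some alternative derives ε (directly, or every symbol in it is nullable)
Nullable: {}


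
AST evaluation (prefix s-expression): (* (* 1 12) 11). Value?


Evaluate inner: (* 1 12) = 12
Evaluate root: (* 12 11) = 132
Result: 132


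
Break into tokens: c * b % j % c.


Scan left to right, longest-match per lexeme
Tokens: ID(c), OP(*), ID(b), OP(%), ID(j), OP(%), ID(c)


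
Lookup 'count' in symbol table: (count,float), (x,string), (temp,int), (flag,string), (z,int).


Lookup 'count' → type float


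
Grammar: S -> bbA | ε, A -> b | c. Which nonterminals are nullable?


A nonterminal is nullable iff some alternative derives ε (directly, or every symbol in it is nullable)
Nullable: {S}


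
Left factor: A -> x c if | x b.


Common prefix: 'x'
Factored: A -> x A', A' -> c if | b


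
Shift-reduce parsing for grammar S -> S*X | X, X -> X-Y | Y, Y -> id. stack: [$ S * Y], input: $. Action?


'Y' (not preceded by X-) is the handle for X -> Y
Action: reduce (X -> Y)


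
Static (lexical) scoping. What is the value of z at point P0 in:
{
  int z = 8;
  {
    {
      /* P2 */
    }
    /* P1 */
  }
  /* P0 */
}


z declared in the same block as P0
z = 8


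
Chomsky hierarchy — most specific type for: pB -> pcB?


LHS has context (more than one symbol) and |LHS| ≤ |RHS|
Classification: Type 1 (Context-Sensitive)


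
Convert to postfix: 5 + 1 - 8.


Left to right (same or higher precedence on left)
Postfix: 5 1 + 8 -


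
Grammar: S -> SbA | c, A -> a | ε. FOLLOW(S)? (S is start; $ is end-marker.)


$ ∈ FOLLOW(S). For each A -> αBβ: add FIRST(β)\{ε} to FOLLOW(B); if β nullable, add FOLLOW(A).
FOLLOW(S) = {$, b}


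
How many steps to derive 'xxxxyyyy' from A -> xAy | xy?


Derivation: A => xAy => xxAyy => xxxAyyy => xxxxyyyy
Steps: 4


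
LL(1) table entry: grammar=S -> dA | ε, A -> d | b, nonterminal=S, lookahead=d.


For [S, d]: 'd' ∈ FIRST(dA)
Entry: S -> dA


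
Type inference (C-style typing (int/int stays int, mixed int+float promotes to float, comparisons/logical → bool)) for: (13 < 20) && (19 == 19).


Operand types: bool && bool
Rule: logical operators take bool operands and yield bool
Result type: bool


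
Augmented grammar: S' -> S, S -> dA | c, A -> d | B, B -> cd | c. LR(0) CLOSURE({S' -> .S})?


Start: S' -> .S
For each item with dot before a nonterminal B, add B -> .γ for every B-production
Closure: [S' -> .S, S -> .dA, S -> .c]


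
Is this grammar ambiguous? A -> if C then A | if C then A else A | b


dangling else: 'if C then if C then b else b' parses two ways
Ambiguous


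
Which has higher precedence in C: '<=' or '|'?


'<=' is relational (level 7); '|' is bitwise OR (level 3)
Higher level binds tighter
'<=' has higher precedence than '|'


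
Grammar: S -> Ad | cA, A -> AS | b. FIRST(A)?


Per alternative of A: FIRST(AS) = {b}; FIRST(b) = {b}
FIRST(A) = {b}


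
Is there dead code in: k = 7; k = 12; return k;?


first assignment to k is overwritten before any read
Dead: 'k = 7'


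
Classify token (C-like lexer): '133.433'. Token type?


Pattern: digits with a decimal point
Type: FLOAT_LITERAL


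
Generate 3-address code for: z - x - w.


Break into single-operator statements:
t1 = z - x
t2 = t1 - w


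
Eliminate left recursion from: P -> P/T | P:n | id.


Left-recursive alternatives: P/T, P:n; non-recursive: id
Introduce P': P -> idP', P' -> /TP' | :nP' | ε


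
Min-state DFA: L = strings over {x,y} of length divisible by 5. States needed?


Track length mod 5: states 0..4, accept at 0
Minimal DFA: 5 states


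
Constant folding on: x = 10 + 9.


10 + 9 = 19 at compile time
Optimized: x = 19


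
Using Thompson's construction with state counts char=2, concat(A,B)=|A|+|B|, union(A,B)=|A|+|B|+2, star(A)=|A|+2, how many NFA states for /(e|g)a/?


Syntax tree has 3 char leaf(s), 1 union(s), 0 star(s)
chars contribute 3×2 = 6; each union adds +2; each star adds +2
Total: 6 + 2 + 0 = 8 states


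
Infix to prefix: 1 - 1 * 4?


'*' binds tighter: tree is (- 1 (* 1 4))
Prefix: - 1 * 1 4


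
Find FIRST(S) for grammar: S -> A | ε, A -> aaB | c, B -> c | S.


Per alternative of S: FIRST(A) = {a, c}; FIRST(ε) = {ε}
FIRST(S) = {a, c, ε}


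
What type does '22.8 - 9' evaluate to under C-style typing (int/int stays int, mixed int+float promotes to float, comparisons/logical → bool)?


Operand types: float - int
Rule: mixed int/float promotes to float; int/int stays int
Result type: float


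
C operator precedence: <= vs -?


'-' is additive (level 9); '<=' is relational (level 7)
Higher level binds tighter
'-' has higher precedence than '<='


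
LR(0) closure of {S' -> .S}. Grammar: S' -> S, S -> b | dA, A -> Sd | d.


Start: S' -> .S
For each item with dot before a nonterminal B, add B -> .γ for every B-production
Closure: [S' -> .S, S -> .b, S -> .dA]


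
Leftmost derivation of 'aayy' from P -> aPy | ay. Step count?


Derivation: P => aPy => aayy
Steps: 2


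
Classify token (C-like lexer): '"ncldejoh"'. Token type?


Pattern: double-quoted sequence
Type: STRING_LITERAL


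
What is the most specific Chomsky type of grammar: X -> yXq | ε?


Single nonterminal LHS, but y^n q^n is not regular
Classification: Type 2 (Context-Free)


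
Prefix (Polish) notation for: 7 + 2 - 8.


left-to-right (same/higher precedence on left): tree is (- (+ 7 2) 8)
Prefix: - + 7 2 8


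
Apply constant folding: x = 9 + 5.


9 + 5 = 14 at compile time
Optimized: x = 14


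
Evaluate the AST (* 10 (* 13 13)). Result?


Evaluate inner: (* 13 13) = 169
Evaluate root: (* 10 169) = 1690
Result: 1690


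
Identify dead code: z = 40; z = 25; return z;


first assignment to z is overwritten before any read
Dead: 'z = 40'


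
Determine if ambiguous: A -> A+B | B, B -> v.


precedence layered via separate nonterminal B: deterministic
Unambiguous


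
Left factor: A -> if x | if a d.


Common prefix: 'if'
Factored: A -> if A', A' -> x | a d


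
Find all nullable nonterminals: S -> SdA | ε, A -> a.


A nonterminal is nullable iff some alternative derives ε (directly, or every symbol in it is nullable)
Nullable: {S}


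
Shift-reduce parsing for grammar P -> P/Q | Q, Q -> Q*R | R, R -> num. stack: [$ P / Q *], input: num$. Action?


no handle; shift 'num'
Action: shift


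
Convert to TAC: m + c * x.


Break into single-operator statements:
t1 = c * x
t2 = m + t1


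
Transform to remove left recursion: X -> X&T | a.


Left-recursive alternatives: X&T; non-recursive: a
Introduce X': X -> aX', X' -> &TX' | ε


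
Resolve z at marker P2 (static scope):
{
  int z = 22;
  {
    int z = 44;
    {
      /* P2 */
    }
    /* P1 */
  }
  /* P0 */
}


P2's block does not declare z; resolves to the enclosing declaration at depth 1
z = 44


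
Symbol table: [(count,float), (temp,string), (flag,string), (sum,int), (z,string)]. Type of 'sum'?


Lookup 'sum' → type int


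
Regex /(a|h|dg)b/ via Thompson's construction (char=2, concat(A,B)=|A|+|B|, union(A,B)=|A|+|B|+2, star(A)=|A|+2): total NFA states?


Syntax tree has 5 char leaf(s), 2 union(s), 0 star(s)
chars contribute 5×2 = 10; each union adds +2; each star adds +2
Total: 10 + 4 + 0 = 14 states


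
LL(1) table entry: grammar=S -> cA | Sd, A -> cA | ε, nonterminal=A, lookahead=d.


For [A, d]: ε is nullable and 'd' ∈ FOLLOW(A)
Entry: A -> ε


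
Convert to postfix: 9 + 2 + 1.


Left to right (same or higher precedence on left)
Postfix: 9 2 + 1 +


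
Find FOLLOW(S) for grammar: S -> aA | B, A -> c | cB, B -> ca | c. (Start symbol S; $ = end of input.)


$ ∈ FOLLOW(S). For each A -> αBβ: add FIRST(β)\{ε} to FOLLOW(B); if β nullable, add FOLLOW(A).
FOLLOW(S) = {$}


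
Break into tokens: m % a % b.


Scan left to right, longest-match per lexeme
Tokens: ID(m), OP(%), ID(a), OP(%), ID(b)


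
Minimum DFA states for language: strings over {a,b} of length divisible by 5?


Track length mod 5: states 0..4, accept at 0
Minimal DFA: 5 states


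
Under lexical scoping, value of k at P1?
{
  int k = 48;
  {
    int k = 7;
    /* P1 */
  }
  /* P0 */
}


k declared in the same block as P1
k = 7


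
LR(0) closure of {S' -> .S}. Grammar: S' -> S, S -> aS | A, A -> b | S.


Start: S' -> .S
For each item with dot before a nonterminal B, add B -> .γ for every B-production
Closure: [S' -> .S, S -> .aS, S -> .A, A -> .b, A -> .S]


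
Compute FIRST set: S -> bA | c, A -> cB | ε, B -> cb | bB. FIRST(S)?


Per alternative of S: FIRST(bA) = {b}; FIRST(c) = {c}
FIRST(S) = {b, c}


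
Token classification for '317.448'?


Pattern: digits with a decimal point
Type: FLOAT_LITERAL


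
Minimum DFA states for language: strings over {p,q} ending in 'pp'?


Track the longest suffix of input matching a prefix of 'pp': 3 classes (prefixes of length 0..2)
Minimal DFA: 3 states


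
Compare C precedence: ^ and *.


'*' is multiplicative (level 10); '^' is bitwise XOR (level 4)
Higher level binds tighter
'*' has higher precedence than '^'


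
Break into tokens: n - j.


Scan left to right, longest-match per lexeme
Tokens: ID(n), OP(-), ID(j)


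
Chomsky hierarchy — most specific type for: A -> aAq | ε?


Single nonterminal LHS, but a^n q^n is not regular
Classification: Type 2 (Context-Free)


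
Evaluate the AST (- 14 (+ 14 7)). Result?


Evaluate inner: (+ 14 7) = 21
Evaluate root: (- 14 21) = -7
Result: -7


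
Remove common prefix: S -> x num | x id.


Common prefix: 'x'
Factored: S -> x S', S' -> num | id


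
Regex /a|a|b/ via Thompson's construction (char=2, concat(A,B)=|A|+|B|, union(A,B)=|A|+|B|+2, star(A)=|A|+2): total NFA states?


Syntax tree has 3 char leaf(s), 2 union(s), 0 star(s)
chars contribute 3×2 = 6; each union adds +2; each star adds +2
Total: 6 + 4 + 0 = 10 states


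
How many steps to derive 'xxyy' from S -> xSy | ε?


Derivation: S => xSy => xxSyy => xxyy
Steps: 3


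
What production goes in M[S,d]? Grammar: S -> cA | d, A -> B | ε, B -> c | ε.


For [S, d]: 'd' ∈ FIRST(d)
Entry: S -> d


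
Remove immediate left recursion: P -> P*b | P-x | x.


Left-recursive alternatives: P*b, P-x; non-recursive: x
Introduce P': P -> xP', P' -> *bP' | -xP' | ε


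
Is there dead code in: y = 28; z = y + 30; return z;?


y is read by z's definition; z is returned
No dead code


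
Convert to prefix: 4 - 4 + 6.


left-to-right (same/higher precedence on left): tree is (+ (- 4 4) 6)
Prefix: + - 4 4 6


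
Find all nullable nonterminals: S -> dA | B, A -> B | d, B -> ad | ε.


A nonterminal is nullable iff some alternative derives ε (directly, or every symbol in it is nullable)
Nullable: {A, B, S}


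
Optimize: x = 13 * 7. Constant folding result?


13 * 7 = 91 at compile time
Optimized: x = 91


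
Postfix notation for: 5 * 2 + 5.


Left to right (same or higher precedence on left)
Postfix: 5 2 * 5 +


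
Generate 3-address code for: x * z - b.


Break into single-operator statements:
t1 = x * z
t2 = t1 - b


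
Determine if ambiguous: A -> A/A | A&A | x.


'x/x&x' has two parse trees (no precedence encoded between / and &)
Ambiguous


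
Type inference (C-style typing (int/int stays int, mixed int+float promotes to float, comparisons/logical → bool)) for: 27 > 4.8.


Operand types: int > float
Rule: comparison yields bool
Result type: bool


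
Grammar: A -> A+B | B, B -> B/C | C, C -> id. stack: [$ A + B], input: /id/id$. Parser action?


'/' can extend B; shift to build B -> B/C
Action: shift


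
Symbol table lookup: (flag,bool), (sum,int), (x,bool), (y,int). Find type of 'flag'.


Lookup 'flag' → type bool


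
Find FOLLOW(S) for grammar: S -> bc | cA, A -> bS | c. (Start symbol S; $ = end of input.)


$ ∈ FOLLOW(S). For each A -> αBβ: add FIRST(β)\{ε} to FOLLOW(B); if β nullable, add FOLLOW(A).
FOLLOW(S) = {$}


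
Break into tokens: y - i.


Scan left to right, longest-match per lexeme
Tokens: ID(y), OP(-), ID(i)


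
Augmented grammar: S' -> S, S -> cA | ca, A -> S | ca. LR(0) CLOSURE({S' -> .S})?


Start: S' -> .S
For each item with dot before a nonterminal B, add B -> .γ for every B-production
Closure: [S' -> .S, S -> .cA, S -> .ca]


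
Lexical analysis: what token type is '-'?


Pattern: operator symbol
Type: OPERATOR


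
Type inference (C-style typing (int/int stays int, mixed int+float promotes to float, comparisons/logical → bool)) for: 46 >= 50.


Operand types: int >= int
Rule: comparison yields bool
Result type: bool


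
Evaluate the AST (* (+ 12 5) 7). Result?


Evaluate inner: (+ 12 5) = 17
Evaluate root: (* 17 7) = 119
Result: 119


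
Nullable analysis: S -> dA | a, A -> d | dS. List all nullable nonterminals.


A nonterminal is nullable iff some alternative derives ε (directly, or every symbol in it is nullable)
Nullable: {}


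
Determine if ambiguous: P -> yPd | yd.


balanced y^n…d^n: each string has a unique parse
Unambiguous


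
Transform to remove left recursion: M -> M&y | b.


Left-recursive alternatives: M&y; non-recursive: b
Introduce M': M -> bM', M' -> &yM' | ε


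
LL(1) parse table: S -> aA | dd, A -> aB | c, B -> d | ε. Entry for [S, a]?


For [S, a]: 'a' ∈ FIRST(aA)
Entry: S -> aA


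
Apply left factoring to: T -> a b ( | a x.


Common prefix: 'a'
Factored: T -> a T', T' -> b ( | x


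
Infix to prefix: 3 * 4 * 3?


left-to-right (same/higher precedence on left): tree is (* (* 3 4) 3)
Prefix: * * 3 4 3


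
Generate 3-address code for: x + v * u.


Break into single-operator statements:
t1 = v * u
t2 = x + t1


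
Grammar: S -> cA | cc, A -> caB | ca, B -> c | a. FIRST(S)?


Per alternative of S: FIRST(cA) = {c}; FIRST(cc) = {c}
FIRST(S) = {c}


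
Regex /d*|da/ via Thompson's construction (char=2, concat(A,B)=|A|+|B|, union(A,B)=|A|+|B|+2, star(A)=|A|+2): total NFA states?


Syntax tree has 3 char leaf(s), 1 union(s), 1 star(s)
chars contribute 3×2 = 6; each union adds +2; each star adds +2
Total: 6 + 2 + 2 = 10 states


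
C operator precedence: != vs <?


'<' is relational (level 7); '!=' is equality (level 6)
Higher level binds tighter
'<' has higher precedence than '!='


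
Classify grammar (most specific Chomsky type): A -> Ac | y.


Left-linear: every RHS is a terminal or one nonterminal followed by a terminal
Classification: Type 3 (Regular)


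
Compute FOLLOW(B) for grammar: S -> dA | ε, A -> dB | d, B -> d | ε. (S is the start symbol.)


$ ∈ FOLLOW(S). For each A -> αBβ: add FIRST(β)\{ε} to FOLLOW(B); if β nullable, add FOLLOW(A).
FOLLOW(B) = {$}


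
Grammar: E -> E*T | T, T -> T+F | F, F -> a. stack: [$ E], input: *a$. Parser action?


shift '*' to continue E -> E*T
Action: shift


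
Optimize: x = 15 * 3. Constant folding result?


15 * 3 = 45 at compile time
Optimized: x = 45


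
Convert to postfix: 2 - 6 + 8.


Left to right (same or higher precedence on left)
Postfix: 2 6 - 8 +


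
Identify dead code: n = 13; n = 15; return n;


first assignment to n is overwritten before any read
Dead: 'n = 13'


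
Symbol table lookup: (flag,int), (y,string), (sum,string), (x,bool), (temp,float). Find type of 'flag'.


Lookup 'flag' → type int


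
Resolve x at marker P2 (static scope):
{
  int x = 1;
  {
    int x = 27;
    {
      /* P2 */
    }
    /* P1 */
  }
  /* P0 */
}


P2's block does not declare x; resolves to the enclosing declaration at depth 1
x = 27


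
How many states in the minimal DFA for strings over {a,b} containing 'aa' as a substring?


KMP-style automaton: 2 progress states + 1 absorbing accept = 3
Minimal DFA: 3 states


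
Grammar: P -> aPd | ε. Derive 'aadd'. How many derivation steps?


Derivation: P => aPd => aaPdd => aadd
Steps: 3


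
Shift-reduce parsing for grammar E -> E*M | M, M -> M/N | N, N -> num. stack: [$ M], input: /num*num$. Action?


shift '/' to continue M -> M/N
Action: shift


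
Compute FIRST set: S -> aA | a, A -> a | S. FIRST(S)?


Per alternative of S: FIRST(aA) = {a}; FIRST(a) = {a}
FIRST(S) = {a}


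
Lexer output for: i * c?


Scan left to right, longest-match per lexeme
Tokens: ID(i), OP(*), ID(c)


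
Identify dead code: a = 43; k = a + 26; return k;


a is read by k's definition; k is returned
No dead code


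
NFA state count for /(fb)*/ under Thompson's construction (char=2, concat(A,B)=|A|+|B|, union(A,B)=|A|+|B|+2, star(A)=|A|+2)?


Syntax tree has 2 char leaf(s), 0 union(s), 1 star(s)
chars contribute 2×2 = 4; each union adds +2; each star adds +2
Total: 4 + 0 + 2 = 6 states


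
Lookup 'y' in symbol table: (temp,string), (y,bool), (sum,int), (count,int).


Lookup 'y' → type bool


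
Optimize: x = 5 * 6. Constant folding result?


5 * 6 = 30 at compile time
Optimized: x = 30


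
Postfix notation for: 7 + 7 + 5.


Left to right (same or higher precedence on left)
Postfix: 7 7 + 5 +


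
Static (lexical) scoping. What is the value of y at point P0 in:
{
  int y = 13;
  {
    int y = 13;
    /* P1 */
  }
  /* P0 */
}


y declared in the same block as P0
y = 13


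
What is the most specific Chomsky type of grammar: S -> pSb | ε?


Single nonterminal LHS, but p^n b^n is not regular
Classification: Type 2 (Context-Free)


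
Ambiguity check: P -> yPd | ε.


balanced y^n…d^n: each string has a unique parse
Unambiguous


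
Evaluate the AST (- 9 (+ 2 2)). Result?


Evaluate inner: (+ 2 2) = 4
Evaluate root: (- 9 4) = 5
Result: 5


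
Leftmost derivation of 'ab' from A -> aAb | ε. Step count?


Derivation: A => aAb => ab
Steps: 2


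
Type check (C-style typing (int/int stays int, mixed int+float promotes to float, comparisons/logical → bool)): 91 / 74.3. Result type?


Operand types: int / float
Rule: mixed int/float promotes to float; int/int stays int
Result type: float


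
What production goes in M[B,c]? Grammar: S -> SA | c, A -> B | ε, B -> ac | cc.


For [B, c]: 'c' ∈ FIRST(cc)
Entry: B -> cc


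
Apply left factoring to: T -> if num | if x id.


Common prefix: 'if'
Factored: T -> if T', T' -> num | x id


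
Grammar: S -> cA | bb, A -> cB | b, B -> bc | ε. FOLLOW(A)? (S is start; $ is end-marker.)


$ ∈ FOLLOW(S). For each A -> αBβ: add FIRST(β)\{ε} to FOLLOW(B); if β nullable, add FOLLOW(A).
FOLLOW(A) = {$}


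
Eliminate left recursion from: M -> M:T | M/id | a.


Left-recursive alternatives: M:T, M/id; non-recursive: a
Introduce M': M -> aM', M' -> :TM' | /idM' | ε


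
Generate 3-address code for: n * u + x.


Break into single-operator statements:
t1 = n * u
t2 = t1 + x


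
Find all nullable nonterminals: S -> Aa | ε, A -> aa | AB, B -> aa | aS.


A nonterminal is nullable iff some alternative derives ε (directly, or every symbol in it is nullable)
Nullable: {S}


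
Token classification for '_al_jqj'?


Pattern: letter/underscore followed by alphanumerics, not a keyword
Type: IDENTIFIER


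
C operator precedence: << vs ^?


'<<' is shift (level 8); '^' is bitwise XOR (level 4)
Higher level binds tighter
'<<' has higher precedence than '^'


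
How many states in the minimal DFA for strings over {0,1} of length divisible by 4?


Track length mod 4: states 0..3, accept at 0
Minimal DFA: 4 states


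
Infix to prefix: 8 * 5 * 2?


left-to-right (same/higher precedence on left): tree is (* (* 8 5) 2)
Prefix: * * 8 5 2


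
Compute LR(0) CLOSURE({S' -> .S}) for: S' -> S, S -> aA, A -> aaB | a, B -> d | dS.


Start: S' -> .S
For each item with dot before a nonterminal B, add B -> .γ for every B-production
Closure: [S' -> .S, S -> .aA]


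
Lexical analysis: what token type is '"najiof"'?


Pattern: double-quoted sequence
Type: STRING_LITERAL


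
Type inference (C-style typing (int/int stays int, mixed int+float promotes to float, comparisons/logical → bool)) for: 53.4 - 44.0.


Operand types: float - float
Rule: mixed int/float promotes to float; int/int stays int
Result type: float


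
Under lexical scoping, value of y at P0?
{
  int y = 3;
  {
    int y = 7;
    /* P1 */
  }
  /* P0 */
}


y declared in the same block as P0
y = 3
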